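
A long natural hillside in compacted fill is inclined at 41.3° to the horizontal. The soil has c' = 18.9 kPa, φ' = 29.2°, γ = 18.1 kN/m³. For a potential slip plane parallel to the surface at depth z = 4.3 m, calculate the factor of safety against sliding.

FS = 1.13

For an infinite slope with a slip plane parallel to the surface (no pore pressure): FS = [c' + γz cos²β tanφ'] / [γz sinβ cosβ].
γz = 18.1·4.3 = 77.83 kN/m²
Numerator = 18.9 + 77.83·cos²41.3°·tan29.2° = 18.9 + 77.83·0.5644·0.5589 = 43.450 kPa
Denominator = 77.83·sin41.3°·cos41.3° = 77.83·0.6600·0.7513 = 38.591 kPa
FS = 43.450 / 38.591 = 1.126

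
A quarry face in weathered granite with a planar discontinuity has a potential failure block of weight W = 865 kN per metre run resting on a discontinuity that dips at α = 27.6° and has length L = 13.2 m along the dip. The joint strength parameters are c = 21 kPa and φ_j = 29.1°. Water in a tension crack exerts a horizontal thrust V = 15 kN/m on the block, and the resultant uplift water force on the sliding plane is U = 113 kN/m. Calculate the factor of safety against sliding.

Resolving the block weight along and normal to the plane and applying the Mohr–Coulomb strength on the joint:
N' = W cosα − U − V sinα = 865·cos27.6° − 113 − 15·sin27.6° = 646.6 kN/m
Driving force T = W sinα + V cosα = 865·sin27.6° + 15·cos27.6° = 414.0 kN/m
Resisting force R = c·L + N'·tanφ_j = 21·13.2 + 646.6·tan29.1° = 277.2 + 359.9 = 637.1 kN/m
FS = R / T = 637.1 / 414.0 = 1.539

FS = 1.54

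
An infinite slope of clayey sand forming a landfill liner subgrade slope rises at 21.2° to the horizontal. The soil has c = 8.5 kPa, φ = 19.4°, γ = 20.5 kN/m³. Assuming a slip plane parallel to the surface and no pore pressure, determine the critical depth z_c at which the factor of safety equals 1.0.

z_c = 13.35 m

Setting FS = 1.00 in FS = [c + γz cos²β tanφ] / [γz sinβ cosβ] and solving for z:
z = c / [γ cosβ (FS·sinβ − cosβ·tanφ)]
  = 8.5 / [20.5·cos21.2°·(1.00·sin21.2° − cos21.2°·tan19.4°)]
  = 8.5 / [20.5·0.9323·(1.00·0.3616 − 0.9323·0.3522)]
  = 8.5 / 0.6365 = 13.355 m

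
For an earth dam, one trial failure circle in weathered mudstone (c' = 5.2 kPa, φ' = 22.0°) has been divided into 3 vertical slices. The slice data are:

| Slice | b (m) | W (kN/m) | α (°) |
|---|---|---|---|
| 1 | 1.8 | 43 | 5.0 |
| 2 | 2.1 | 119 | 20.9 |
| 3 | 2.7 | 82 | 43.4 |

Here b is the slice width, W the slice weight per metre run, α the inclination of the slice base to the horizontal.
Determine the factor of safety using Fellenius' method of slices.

Ordinary method of slices: FS = Σ[c'·Δl_i + (W_i cosα_i)·tanφ'] / Σ W_i sinα_i, with Δl_i = b_i / cosα_i.
Slice 1: Δl = 1.8/cos5.0° = 1.807 m; N'_1 = 43·cos5.0° = 42.8; c'Δl = 9.40; W sinα = 3.7
Slice 2: Δl = 2.1/cos20.9° = 2.248 m; N'_2 = 119·cos20.9° = 111.2; c'Δl = 11.69; W sinα = 42.5
Slice 3: Δl = 2.7/cos43.4° = 3.716 m; N'_3 = 82·cos43.4° = 59.6; c'Δl = 19.32; W sinα = 56.3
Σc'Δl = 40.4 kN/m; ΣN' = 213.6 kN/m; ΣW sinα = 102.5 kN/m
Resisting = 40.4 + 213.6·tan22.0° = 40.4 + 86.3 = 126.7 kN/m
FS = 126.7 / 102.5 = 1.236

FS = 1.24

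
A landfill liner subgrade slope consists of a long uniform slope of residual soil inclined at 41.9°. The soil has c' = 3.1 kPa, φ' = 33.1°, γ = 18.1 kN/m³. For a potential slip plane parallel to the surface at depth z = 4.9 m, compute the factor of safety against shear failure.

For an infinite slope with a slip plane parallel to the surface (no pore pressure): FS = [c' + γz cos²β tanφ'] / [γz sinβ cosβ].
γz = 18.1·4.9 = 88.69 kN/m²
Numerator = 3.1 + 88.69·cos²41.9°·tan33.1° = 3.1 + 88.69·0.5540·0.6519 = 35.130 kPa
Denominator = 88.69·sin41.9°·cos41.9° = 88.69·0.6678·0.7443 = 44.086 kPa
FS = 35.130 / 44.086 = 0.797

FS = 0.80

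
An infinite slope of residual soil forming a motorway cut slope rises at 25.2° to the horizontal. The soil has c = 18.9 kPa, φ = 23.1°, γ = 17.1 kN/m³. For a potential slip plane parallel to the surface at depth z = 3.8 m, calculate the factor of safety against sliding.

For an infinite slope with a slip plane parallel to the surface (no pore pressure): FS = [c + γz cos²β tanφ] / [γz sinβ cosβ].
γz = 17.1·3.8 = 64.98 kN/m²
Numerator = 18.9 + 64.98·cos²25.2°·tan23.1° = 18.9 + 64.98·0.8187·0.4265 = 41.592 kPa
Denominator = 64.98·sin25.2°·cos25.2° = 64.98·0.4258·0.9048 = 25.034 kPa
FS = 41.592 / 25.034 = 1.661

FS = 1.66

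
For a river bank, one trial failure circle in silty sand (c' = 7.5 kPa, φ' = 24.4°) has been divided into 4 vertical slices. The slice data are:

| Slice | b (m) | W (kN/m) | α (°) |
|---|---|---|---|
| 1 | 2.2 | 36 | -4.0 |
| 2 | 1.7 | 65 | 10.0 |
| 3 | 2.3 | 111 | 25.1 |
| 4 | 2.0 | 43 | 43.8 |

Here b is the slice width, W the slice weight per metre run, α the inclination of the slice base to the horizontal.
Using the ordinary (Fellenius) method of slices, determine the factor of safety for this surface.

Ordinary method of slices: FS = Σ[c'·Δl_i + (W_i cosα_i)·tanφ'] / Σ W_i sinα_i, with Δl_i = b_i / cosα_i.
Slice 1: Δl = 2.2/cos(-4.0°) = 2.205 m; N'_1 = 36·cos(-4.0°) = 35.9; c'Δl = 16.54; W sinα = -2.5
Slice 2: Δl = 1.7/cos10.0° = 1.726 m; N'_2 = 65·cos10.0° = 64.0; c'Δl = 12.95; W sinα = 11.3
Slice 3: Δl = 2.3/cos25.1° = 2.540 m; N'_3 = 111·cos25.1° = 100.5; c'Δl = 19.05; W sinα = 47.1
Slice 4: Δl = 2.0/cos43.8° = 2.771 m; N'_4 = 43·cos43.8° = 31.0; c'Δl = 20.78; W sinα = 29.8
Σc'Δl = 69.3 kN/m; ΣN' = 231.5 kN/m; ΣW sinα = 85.6 kN/m
Resisting = 69.3 + 231.5·tan24.4° = 69.3 + 105.0 = 174.3 kN/m
FS = 174.3 / 85.6 = 2.036

FS = 2.04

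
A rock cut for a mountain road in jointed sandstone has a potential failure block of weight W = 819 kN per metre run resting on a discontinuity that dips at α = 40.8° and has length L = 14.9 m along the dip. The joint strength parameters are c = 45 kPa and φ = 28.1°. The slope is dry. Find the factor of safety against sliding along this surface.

Resolving the block weight along and normal to the plane and applying the Mohr–Coulomb strength on the joint:
N' = W cosα = 819·cos40.8° = 620.0 kN/m
Driving force T = W sinα = 819·sin40.8° = 535.2 kN/m
Resisting force R = c·L + N'·tanφ = 45·14.9 + 620.0·tan28.1° = 670.5 + 331.0 = 1001.5 kN/m
FS = R / T = 1001.5 / 535.2 = 1.872

FS = 1.87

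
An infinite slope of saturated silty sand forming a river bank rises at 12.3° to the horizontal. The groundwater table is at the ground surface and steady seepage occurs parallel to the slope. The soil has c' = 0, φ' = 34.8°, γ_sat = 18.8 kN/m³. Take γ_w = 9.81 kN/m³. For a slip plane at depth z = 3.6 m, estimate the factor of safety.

FS = 1.52

With seepage parallel to the slope and the water table at the surface, the effective normal stress on the slip plane uses the buoyant unit weight γ' = γ_sat − γ_w while the driving shear stress uses γ_sat:
FS = [c' + γ' z cos²β tanφ'] / [γ_sat z sinβ cosβ]
(For c' = 0 this reduces to FS = (γ'/γ_sat)·tanφ'/tanβ.)
γ' = 18.8 − 9.81 = 8.99 kN/m³
Numerator = 0.0 + 8.99·3.6·cos²12.3°·tan34.8° = 0.0 + 8.99·3.6·0.9546·0.6950 = 21.473 kPa
Denominator = 18.8·3.6·sin12.3°·cos12.3° = 18.8·3.6·0.2130·0.9770 = 14.087 kPa
FS = 21.473 / 14.087 = 1.524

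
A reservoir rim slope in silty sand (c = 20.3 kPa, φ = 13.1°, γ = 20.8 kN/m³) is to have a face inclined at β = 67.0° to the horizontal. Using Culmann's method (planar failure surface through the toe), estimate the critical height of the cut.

Culmann's analysis gives the critical failure plane at α_cr = (β + φ)/2 = (67.0 + 13.1)/2 = 40.0°, and the critical height
H_c = (4c/γ) · sinβ cosφ / [1 − cos(β − φ)]
    = (4·20.3/20.8) · sin67.0°·cos13.1° / [1 − cos(53.9°)]
    = 3.904 · 0.9205·0.9740 / [1 − 0.5892]
    = 3.904 · 0.8965 / 0.4108
    = 8.52 m

H_c = 8.52 m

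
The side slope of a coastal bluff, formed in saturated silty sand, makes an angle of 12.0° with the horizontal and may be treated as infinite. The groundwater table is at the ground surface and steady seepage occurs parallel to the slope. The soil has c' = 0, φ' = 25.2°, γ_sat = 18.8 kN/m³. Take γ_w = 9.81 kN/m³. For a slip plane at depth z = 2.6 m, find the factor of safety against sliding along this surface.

FS = 1.06

With seepage parallel to the slope and the water table at the surface, the effective normal stress on the slip plane uses the buoyant unit weight γ' = γ_sat − γ_w while the driving shear stress uses γ_sat:
FS = [c' + γ' z cos²β tanφ'] / [γ_sat z sinβ cosβ]
(For c' = 0 this reduces to FS = (γ'/γ_sat)·tanφ'/tanβ.)
γ' = 18.8 − 9.81 = 8.99 kN/m³
Numerator = 0.0 + 8.99·2.6·cos²12.0°·tan25.2° = 0.0 + 8.99·2.6·0.9568·0.4706 = 10.524 kPa
Denominator = 18.8·2.6·sin12.0°·cos12.0° = 18.8·2.6·0.2079·0.9781 = 9.941 kPa
FS = 10.524 / 9.941 = 1.059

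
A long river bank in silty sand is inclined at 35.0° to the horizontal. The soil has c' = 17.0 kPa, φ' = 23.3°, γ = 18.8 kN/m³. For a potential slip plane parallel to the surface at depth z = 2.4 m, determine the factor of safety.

FS = 1.42

For an infinite slope with a slip plane parallel to the surface (no pore pressure): FS = [c' + γz cos²β tanφ'] / [γz sinβ cosβ].
γz = 18.8·2.4 = 45.12 kN/m²
Numerator = 17.0 + 45.12·cos²35.0°·tan23.3° = 17.0 + 45.12·0.6710·0.4307 = 30.039 kPa
Denominator = 45.12·sin35.0°·cos35.0° = 45.12·0.5736·0.8192 = 21.199 kPa
FS = 30.039 / 21.199 = 1.417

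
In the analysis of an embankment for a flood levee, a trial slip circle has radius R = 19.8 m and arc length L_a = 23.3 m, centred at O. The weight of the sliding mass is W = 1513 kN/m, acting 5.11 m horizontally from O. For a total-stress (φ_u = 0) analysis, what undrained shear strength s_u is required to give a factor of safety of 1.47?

s_u = 24.6 kPa

FS = s_u·L_a·R / (W·d), so s_u = FS·W·d / (L_a·R).
s_u = 1.47·1513·5.11 / (23.30·19.8) = 11365.2 / 461.34 = 24.64 kPa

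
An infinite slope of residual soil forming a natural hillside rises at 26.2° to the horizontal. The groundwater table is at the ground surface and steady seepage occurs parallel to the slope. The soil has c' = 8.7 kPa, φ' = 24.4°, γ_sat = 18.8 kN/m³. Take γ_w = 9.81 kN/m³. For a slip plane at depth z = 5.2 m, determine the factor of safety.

With seepage parallel to the slope and the water table at the surface, the effective normal stress on the slip plane uses the buoyant unit weight γ' = γ_sat − γ_w while the driving shear stress uses γ_sat:
FS = [c' + γ' z cos²β tanφ'] / [γ_sat z sinβ cosβ]
γ' = 18.8 − 9.81 = 8.99 kN/m³
Numerator = 8.7 + 8.99·5.2·cos²26.2°·tan24.4° = 8.7 + 8.99·5.2·0.8051·0.4536 = 25.772 kPa
Denominator = 18.8·5.2·sin26.2°·cos26.2° = 18.8·5.2·0.4415·0.8973 = 38.727 kPa
FS = 25.772 / 38.727 = 0.665

FS = 0.67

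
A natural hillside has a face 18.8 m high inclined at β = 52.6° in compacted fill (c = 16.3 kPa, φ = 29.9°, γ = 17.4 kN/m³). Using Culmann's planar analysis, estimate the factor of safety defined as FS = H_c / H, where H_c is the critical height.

FS = 1.77

H_c = (4c/γ) · sinβ cosφ / [1 − cos(β − φ)]
    = (4·16.3/17.4) · sin52.6°·cos29.9° / [1 − cos22.7°]
    = 3.747 · 0.6887 / 0.0775 = 33.31 m
FS = H_c / H = 33.31 / 18.8 = 1.772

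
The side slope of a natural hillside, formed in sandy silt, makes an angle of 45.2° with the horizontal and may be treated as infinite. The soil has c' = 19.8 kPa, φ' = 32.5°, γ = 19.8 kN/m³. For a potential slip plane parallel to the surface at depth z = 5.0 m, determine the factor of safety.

For an infinite slope with a slip plane parallel to the surface (no pore pressure): FS = [c' + γz cos²β tanφ'] / [γz sinβ cosβ].
γz = 19.8·5.0 = 99.00 kN/m²
Numerator = 19.8 + 99.00·cos²45.2°·tan32.5° = 19.8 + 99.00·0.4965·0.6371 = 51.115 kPa
Denominator = 99.00·sin45.2°·cos45.2° = 99.00·0.7096·0.7046 = 49.499 kPa
FS = 51.115 / 49.499 = 1.033

FS = 1.03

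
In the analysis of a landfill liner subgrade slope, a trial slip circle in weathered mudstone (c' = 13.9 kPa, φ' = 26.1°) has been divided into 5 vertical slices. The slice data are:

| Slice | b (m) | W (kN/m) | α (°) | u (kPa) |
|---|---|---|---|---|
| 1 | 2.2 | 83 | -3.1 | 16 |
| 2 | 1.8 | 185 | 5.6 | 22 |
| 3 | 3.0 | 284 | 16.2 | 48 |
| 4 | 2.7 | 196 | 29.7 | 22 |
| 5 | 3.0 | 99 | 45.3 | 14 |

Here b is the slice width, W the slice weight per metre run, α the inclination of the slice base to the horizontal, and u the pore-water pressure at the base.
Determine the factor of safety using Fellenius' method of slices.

Ordinary method of slices: FS = Σ[c'·Δl_i + (W_i cosα_i − u_i·Δl_i)·tanφ'] / Σ W_i sinα_i, with Δl_i = b_i / cosα_i.
Slice 1: Δl = 2.2/cos(-3.1°) = 2.203 m; N'_1 = 83·cos(-3.1°) − 16·2.203 = 47.6; c'Δl = 30.62; W sinα = -4.5
Slice 2: Δl = 1.8/cos5.6° = 1.809 m; N'_2 = 185·cos5.6° − 22·1.809 = 144.3; c'Δl = 25.14; W sinα = 18.1
Slice 3: Δl = 3.0/cos16.2° = 3.124 m; N'_3 = 284·cos16.2° − 48·3.124 = 122.8; c'Δl = 43.42; W sinα = 79.2
Slice 4: Δl = 2.7/cos29.7° = 3.108 m; N'_4 = 196·cos29.7° − 22·3.108 = 101.9; c'Δl = 43.21; W sinα = 97.1
Slice 5: Δl = 3.0/cos45.3° = 4.265 m; N'_5 = 99·cos45.3° − 14·4.265 = 9.9; c'Δl = 59.28; W sinα = 70.4
Σc'Δl = 201.7 kN/m; ΣN' = 426.5 kN/m; ΣW sinα = 260.3 kN/m
Resisting = 201.7 + 426.5·tan26.1° = 201.7 + 208.9 = 410.6 kN/m
FS = 410.6 / 260.3 = 1.578

FS = 1.58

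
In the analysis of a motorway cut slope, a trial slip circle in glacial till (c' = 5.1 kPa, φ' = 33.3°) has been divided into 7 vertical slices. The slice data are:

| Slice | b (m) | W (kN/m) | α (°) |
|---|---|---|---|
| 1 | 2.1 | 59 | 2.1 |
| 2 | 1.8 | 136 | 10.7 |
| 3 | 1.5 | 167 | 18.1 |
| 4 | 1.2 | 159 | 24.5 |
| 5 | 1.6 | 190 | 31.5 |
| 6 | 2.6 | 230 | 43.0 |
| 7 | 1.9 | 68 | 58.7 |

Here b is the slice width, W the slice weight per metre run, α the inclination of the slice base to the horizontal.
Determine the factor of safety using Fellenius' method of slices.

Ordinary method of slices: FS = Σ[c'·Δl_i + (W_i cosα_i)·tanφ'] / Σ W_i sinα_i, with Δl_i = b_i / cosα_i.
Slice 1: Δl = 2.1/cos2.1° = 2.101 m; N'_1 = 59·cos2.1° = 59.0; c'Δl = 10.72; W sinα = 2.2
Slice 2: Δl = 1.8/cos10.7° = 1.832 m; N'_2 = 136·cos10.7° = 133.6; c'Δl = 9.34; W sinα = 25.3
Slice 3: Δl = 1.5/cos18.1° = 1.578 m; N'_3 = 167·cos18.1° = 158.7; c'Δl = 8.05; W sinα = 51.9
Slice 4: Δl = 1.2/cos24.5° = 1.319 m; N'_4 = 159·cos24.5° = 144.7; c'Δl = 6.73; W sinα = 65.9
Slice 5: Δl = 1.6/cos31.5° = 1.877 m; N'_5 = 190·cos31.5° = 162.0; c'Δl = 9.57; W sinα = 99.3
Slice 6: Δl = 2.6/cos43.0° = 3.555 m; N'_6 = 230·cos43.0° = 168.2; c'Δl = 18.13; W sinα = 156.9
Slice 7: Δl = 1.9/cos58.7° = 3.657 m; N'_7 = 68·cos58.7° = 35.3; c'Δl = 18.65; W sinα = 58.1
Σc'Δl = 81.2 kN/m; ΣN' = 861.6 kN/m; ΣW sinα = 459.5 kN/m
Resisting = 81.2 + 861.6·tan33.3° = 81.2 + 565.9 = 647.1 kN/m
FS = 647.1 / 459.5 = 1.408

FS = 1.41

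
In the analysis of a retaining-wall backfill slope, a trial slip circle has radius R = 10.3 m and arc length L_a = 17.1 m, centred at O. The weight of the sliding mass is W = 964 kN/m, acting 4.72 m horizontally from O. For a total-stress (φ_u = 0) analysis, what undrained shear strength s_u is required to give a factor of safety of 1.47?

FS = s_u·L_a·R / (W·d), so s_u = FS·W·d / (L_a·R).
s_u = 1.47·964·4.72 / (17.10·10.3) = 6688.6 / 176.13 = 37.98 kPa

s_u = 38.0 kPa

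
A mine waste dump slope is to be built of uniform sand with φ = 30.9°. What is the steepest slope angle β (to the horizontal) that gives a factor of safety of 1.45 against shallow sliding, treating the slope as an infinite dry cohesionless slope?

For an infinite dry cohesionless slope FS = tanφ/tanβ, so tanβ = tanφ / FS.
tanβ = tan30.9° / 1.45 = 0.5985 / 1.45 = 0.4128
β = arctan(0.4128) = 22.43°

β = 22.4°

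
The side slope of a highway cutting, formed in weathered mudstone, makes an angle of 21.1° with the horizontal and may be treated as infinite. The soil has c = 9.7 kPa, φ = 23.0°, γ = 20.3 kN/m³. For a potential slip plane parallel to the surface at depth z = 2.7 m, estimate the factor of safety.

FS = 1.63

For an infinite slope with a slip plane parallel to the surface (no pore pressure): FS = [c + γz cos²β tanφ] / [γz sinβ cosβ].
γz = 20.3·2.7 = 54.81 kN/m²
Numerator = 9.7 + 54.81·cos²21.1°·tan23.0° = 9.7 + 54.81·0.8704·0.4245 = 29.950 kPa
Denominator = 54.81·sin21.1°·cos21.1° = 54.81·0.3600·0.9330 = 18.409 kPa
FS = 29.950 / 18.409 = 1.627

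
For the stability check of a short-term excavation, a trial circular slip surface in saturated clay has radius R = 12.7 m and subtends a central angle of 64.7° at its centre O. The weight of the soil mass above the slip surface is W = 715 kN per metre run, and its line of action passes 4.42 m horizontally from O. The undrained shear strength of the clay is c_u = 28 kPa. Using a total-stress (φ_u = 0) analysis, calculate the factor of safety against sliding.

FS = 1.61

Taking moments about the centre O, the resisting moment is provided by the undrained shear strength acting along the arc:
Arc length L_a = R·θ = 12.7·(64.7°·π/180) = 12.7·1.1292 = 14.34 m
M_R = c_u·L_a·R = 28·14.34·12.7 = 5099.7 kN·m/m
M_D = W·d = 715·4.42 = 3160.3 kN·m/m
FS = M_R / M_D = 5099.7 / 3160.3 = 1.614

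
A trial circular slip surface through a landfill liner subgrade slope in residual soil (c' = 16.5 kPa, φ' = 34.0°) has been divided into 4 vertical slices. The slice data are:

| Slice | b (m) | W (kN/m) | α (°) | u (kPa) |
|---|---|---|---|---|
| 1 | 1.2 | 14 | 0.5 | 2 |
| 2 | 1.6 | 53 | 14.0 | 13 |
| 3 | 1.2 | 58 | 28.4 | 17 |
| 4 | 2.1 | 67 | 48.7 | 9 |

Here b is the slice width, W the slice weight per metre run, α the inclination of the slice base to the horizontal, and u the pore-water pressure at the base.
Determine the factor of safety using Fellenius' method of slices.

FS = 1.97

Ordinary method of slices: FS = Σ[c'·Δl_i + (W_i cosα_i − u_i·Δl_i)·tanφ'] / Σ W_i sinα_i, with Δl_i = b_i / cosα_i.
Slice 1: Δl = 1.2/cos0.5° = 1.200 m; N'_1 = 14·cos0.5° − 2·1.200 = 11.6; c'Δl = 19.80; W sinα = 0.1
Slice 2: Δl = 1.6/cos14.0° = 1.649 m; N'_2 = 53·cos14.0° − 13·1.649 = 30.0; c'Δl = 27.21; W sinα = 12.8
Slice 3: Δl = 1.2/cos28.4° = 1.364 m; N'_3 = 58·cos28.4° − 17·1.364 = 27.8; c'Δl = 22.51; W sinα = 27.6
Slice 4: Δl = 2.1/cos48.7° = 3.182 m; N'_4 = 67·cos48.7° − 9·3.182 = 15.6; c'Δl = 52.50; W sinα = 50.3
Σc'Δl = 122.0 kN/m; ΣN' = 85.0 kN/m; ΣW sinα = 90.9 kN/m
Resisting = 122.0 + 85.0·tan34.0° = 122.0 + 57.3 = 179.4 kN/m
FS = 179.4 / 90.9 = 1.974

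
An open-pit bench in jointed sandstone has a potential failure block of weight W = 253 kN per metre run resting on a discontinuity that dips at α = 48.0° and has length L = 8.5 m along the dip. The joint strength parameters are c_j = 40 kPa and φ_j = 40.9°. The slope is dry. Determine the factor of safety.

FS = 2.59

Resolving the block weight along and normal to the plane and applying the Mohr–Coulomb strength on the joint:
N' = W cosα = 253·cos48.0° = 169.3 kN/m
Driving force T = W sinα = 253·sin48.0° = 188.0 kN/m
Resisting force R = c_j·L + N'·tanφ_j = 40·8.5 + 169.3·tan40.9° = 340.0 + 146.6 = 486.6 kN/m
FS = R / T = 486.6 / 188.0 = 2.588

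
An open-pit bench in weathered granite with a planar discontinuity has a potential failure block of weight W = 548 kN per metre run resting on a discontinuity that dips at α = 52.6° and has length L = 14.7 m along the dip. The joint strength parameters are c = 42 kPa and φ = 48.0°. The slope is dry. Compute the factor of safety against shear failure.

Resolving the block weight along and normal to the plane and applying the Mohr–Coulomb strength on the joint:
N' = W cosα = 548·cos52.6° = 332.8 kN/m
Driving force T = W sinα = 548·sin52.6° = 435.3 kN/m
Resisting force R = c·L + N'·tanφ = 42·14.7 + 332.8·tan48.0° = 617.4 + 369.7 = 987.1 kN/m
FS = R / T = 987.1 / 435.3 = 2.267

FS = 2.27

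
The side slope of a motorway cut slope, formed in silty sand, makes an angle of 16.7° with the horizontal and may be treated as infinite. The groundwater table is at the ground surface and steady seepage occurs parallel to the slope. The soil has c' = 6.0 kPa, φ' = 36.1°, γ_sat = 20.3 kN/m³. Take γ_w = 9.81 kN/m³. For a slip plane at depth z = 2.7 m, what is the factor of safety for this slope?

FS = 1.65

With seepage parallel to the slope and the water table at the surface, the effective normal stress on the slip plane uses the buoyant unit weight γ' = γ_sat − γ_w while the driving shear stress uses γ_sat:
FS = [c' + γ' z cos²β tanφ'] / [γ_sat z sinβ cosβ]
γ' = 20.3 − 9.81 = 10.49 kN/m³
Numerator = 6.0 + 10.49·2.7·cos²16.7°·tan36.1° = 6.0 + 10.49·2.7·0.9174·0.7292 = 24.948 kPa
Denominator = 20.3·2.7·sin16.7°·cos16.7° = 20.3·2.7·0.2874·0.9578 = 15.086 kPa
FS = 24.948 / 15.086 = 1.654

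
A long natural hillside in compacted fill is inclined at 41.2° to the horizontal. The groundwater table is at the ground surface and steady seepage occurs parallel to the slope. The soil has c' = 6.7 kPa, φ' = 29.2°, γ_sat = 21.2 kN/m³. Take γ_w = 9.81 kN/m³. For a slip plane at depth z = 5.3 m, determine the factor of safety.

FS = 0.46

With seepage parallel to the slope and the water table at the surface, the effective normal stress on the slip plane uses the buoyant unit weight γ' = γ_sat − γ_w while the driving shear stress uses γ_sat:
FS = [c' + γ' z cos²β tanφ'] / [γ_sat z sinβ cosβ]
γ' = 21.2 − 9.81 = 11.39 kN/m³
Numerator = 6.7 + 11.39·5.3·cos²41.2°·tan29.2° = 6.7 + 11.39·5.3·0.5661·0.5589 = 25.800 kPa
Denominator = 21.2·5.3·sin41.2°·cos41.2° = 21.2·5.3·0.6587·0.7524 = 55.686 kPa
FS = 25.800 / 55.686 = 0.463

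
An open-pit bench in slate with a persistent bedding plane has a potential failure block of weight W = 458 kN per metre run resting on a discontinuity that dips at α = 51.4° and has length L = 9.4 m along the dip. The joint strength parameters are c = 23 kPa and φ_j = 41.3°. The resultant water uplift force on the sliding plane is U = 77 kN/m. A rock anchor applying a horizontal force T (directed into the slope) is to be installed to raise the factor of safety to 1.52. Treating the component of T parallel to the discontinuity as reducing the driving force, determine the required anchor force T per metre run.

Resolving forces along and normal to the sliding plane, with the horizontal anchor force T adding T·sinα to the effective normal force and T·cosα acting up the plane against the driving force:
FS = [cL + (W cosα − U + T sinα) tanφ_j] / [W sinα − T cosα]
Without the anchor: N' = 208.7 kN/m, driving T_d = 357.9 kN/m, resisting R = 23·9.4 + 208.7·tan41.3° = 399.6 kN/m, FS = 1.12.
Setting FS = 1.52 and solving for T:
1.52·(357.9 − T cos51.4°) = 399.6 + T sin51.4°·tan41.3°
T·(sin51.4°·tan41.3° + 1.52·cos51.4°) = 1.52·357.9 − 399.6
T·(0.7815·0.8785 + 1.52·0.6239) = 544.1 − 399.6 = 144.5
T·1.6349 = 144.5
T = 88.4 kN/m

T = 88 kN/m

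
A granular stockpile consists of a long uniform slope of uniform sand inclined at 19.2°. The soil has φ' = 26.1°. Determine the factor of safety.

FS = 1.41

For a dry cohesionless infinite slope the factor of safety is FS = tanφ' / tanβ.
FS = tan26.1° / tan19.2° = 0.4899 / 0.3482 = 1.407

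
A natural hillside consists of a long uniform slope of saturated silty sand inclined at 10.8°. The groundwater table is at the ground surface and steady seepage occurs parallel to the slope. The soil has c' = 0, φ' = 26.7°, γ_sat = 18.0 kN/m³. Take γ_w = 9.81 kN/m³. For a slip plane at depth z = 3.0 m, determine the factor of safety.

FS = 1.20

With seepage parallel to the slope and the water table at the surface, the effective normal stress on the slip plane uses the buoyant unit weight γ' = γ_sat − γ_w while the driving shear stress uses γ_sat:
FS = [c' + γ' z cos²β tanφ'] / [γ_sat z sinβ cosβ]
(For c' = 0 this reduces to FS = (γ'/γ_sat)·tanφ'/tanβ.)
γ' = 18.0 − 9.81 = 8.19 kN/m³
Numerator = 0.0 + 8.19·3.0·cos²10.8°·tan26.7° = 0.0 + 8.19·3.0·0.9649·0.5029 = 11.924 kPa
Denominator = 18.0·3.0·sin10.8°·cos10.8° = 18.0·3.0·0.1874·0.9823 = 9.939 kPa
FS = 11.924 / 9.939 = 1.200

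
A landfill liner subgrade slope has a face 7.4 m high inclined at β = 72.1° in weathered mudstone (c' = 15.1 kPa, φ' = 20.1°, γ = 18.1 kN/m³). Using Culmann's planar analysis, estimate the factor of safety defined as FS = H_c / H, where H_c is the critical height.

FS = 1.05

H_c = (4c'/γ) · sinβ cosφ' / [1 − cos(β − φ')]
    = (4·15.1/18.1) · sin72.1°·cos20.1° / [1 − cos52.0°]
    = 3.337 · 0.8936 / 0.3843 = 7.76 m
FS = H_c / H = 7.76 / 7.4 = 1.049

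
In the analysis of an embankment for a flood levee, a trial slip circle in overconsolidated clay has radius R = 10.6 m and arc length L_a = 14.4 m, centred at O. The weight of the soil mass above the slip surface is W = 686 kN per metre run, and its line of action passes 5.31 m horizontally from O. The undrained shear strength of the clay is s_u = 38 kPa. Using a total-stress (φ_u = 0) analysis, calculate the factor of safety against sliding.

FS = 1.59

Taking moments about the centre O, the resisting moment is provided by the undrained shear strength acting along the arc:
M_R = s_u·L_a·R = 38·14.40·10.6 = 5800.3 kN·m/m
M_D = W·d = 686·5.31 = 3642.7 kN·m/m
FS = M_R / M_D = 5800.3 / 3642.7 = 1.592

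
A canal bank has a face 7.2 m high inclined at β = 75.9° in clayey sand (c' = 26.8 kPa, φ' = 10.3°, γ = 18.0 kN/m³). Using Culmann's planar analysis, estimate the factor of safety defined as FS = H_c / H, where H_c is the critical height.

FS = 1.34

H_c = (4c'/γ) · sinβ cosφ' / [1 − cos(β − φ')]
    = (4·26.8/18.0) · sin75.9°·cos10.3° / [1 − cos65.6°]
    = 5.956 · 0.9542 / 0.5869 = 9.68 m
FS = H_c / H = 9.68 / 7.2 = 1.345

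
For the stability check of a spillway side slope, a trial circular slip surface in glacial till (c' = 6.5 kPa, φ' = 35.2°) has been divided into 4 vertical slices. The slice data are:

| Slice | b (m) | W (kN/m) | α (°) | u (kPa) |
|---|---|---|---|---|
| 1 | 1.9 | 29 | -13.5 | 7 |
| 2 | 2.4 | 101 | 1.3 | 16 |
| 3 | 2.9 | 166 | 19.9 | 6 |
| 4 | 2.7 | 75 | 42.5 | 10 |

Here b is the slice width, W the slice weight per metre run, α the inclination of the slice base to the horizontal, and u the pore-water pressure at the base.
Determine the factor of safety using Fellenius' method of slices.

Ordinary method of slices: FS = Σ[c'·Δl_i + (W_i cosα_i − u_i·Δl_i)·tanφ'] / Σ W_i sinα_i, with Δl_i = b_i / cosα_i.
Slice 1: Δl = 1.9/cos(-13.5°) = 1.954 m; N'_1 = 29·cos(-13.5°) − 7·1.954 = 14.5; c'Δl = 12.70; W sinα = -6.8
Slice 2: Δl = 2.4/cos1.3° = 2.401 m; N'_2 = 101·cos1.3° − 16·2.401 = 62.6; c'Δl = 15.60; W sinα = 2.3
Slice 3: Δl = 2.9/cos19.9° = 3.084 m; N'_3 = 166·cos19.9° − 6·3.084 = 137.6; c'Δl = 20.05; W sinα = 56.5
Slice 4: Δl = 2.7/cos42.5° = 3.662 m; N'_4 = 75·cos42.5° − 10·3.662 = 18.7; c'Δl = 23.80; W sinα = 50.7
Σc'Δl = 72.2 kN/m; ΣN' = 233.3 kN/m; ΣW sinα = 102.7 kN/m
Resisting = 72.2 + 233.3·tan35.2° = 72.2 + 164.6 = 236.8 kN/m
FS = 236.8 / 102.7 = 2.306

FS = 2.31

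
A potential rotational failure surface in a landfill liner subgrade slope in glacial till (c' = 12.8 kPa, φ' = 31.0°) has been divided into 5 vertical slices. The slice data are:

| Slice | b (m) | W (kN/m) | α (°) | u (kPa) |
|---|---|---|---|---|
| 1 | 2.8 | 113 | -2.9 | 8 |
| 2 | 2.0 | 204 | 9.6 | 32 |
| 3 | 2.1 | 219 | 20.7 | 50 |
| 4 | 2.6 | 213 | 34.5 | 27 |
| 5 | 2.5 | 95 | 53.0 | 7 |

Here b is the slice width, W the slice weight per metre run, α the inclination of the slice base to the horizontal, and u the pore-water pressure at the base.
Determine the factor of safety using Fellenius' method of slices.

Ordinary method of slices: FS = Σ[c'·Δl_i + (W_i cosα_i − u_i·Δl_i)·tanφ'] / Σ W_i sinα_i, with Δl_i = b_i / cosα_i.
Slice 1: Δl = 2.8/cos(-2.9°) = 2.804 m; N'_1 = 113·cos(-2.9°) − 8·2.804 = 90.4; c'Δl = 35.89; W sinα = -5.7
Slice 2: Δl = 2.0/cos9.6° = 2.028 m; N'_2 = 204·cos9.6° − 32·2.028 = 136.2; c'Δl = 25.96; W sinα = 34.0
Slice 3: Δl = 2.1/cos20.7° = 2.245 m; N'_3 = 219·cos20.7° − 50·2.245 = 92.6; c'Δl = 28.74; W sinα = 77.4
Slice 4: Δl = 2.6/cos34.5° = 3.155 m; N'_4 = 213·cos34.5° − 27·3.155 = 90.4; c'Δl = 40.38; W sinα = 120.6
Slice 5: Δl = 2.5/cos53.0° = 4.154 m; N'_5 = 95·cos53.0° − 7·4.154 = 28.1; c'Δl = 53.17; W sinα = 75.9
Σc'Δl = 184.1 kN/m; ΣN' = 437.7 kN/m; ΣW sinα = 302.2 kN/m
Resisting = 184.1 + 437.7·tan31.0° = 184.1 + 263.0 = 447.2 kN/m
FS = 447.2 / 302.2 = 1.480

FS = 1.48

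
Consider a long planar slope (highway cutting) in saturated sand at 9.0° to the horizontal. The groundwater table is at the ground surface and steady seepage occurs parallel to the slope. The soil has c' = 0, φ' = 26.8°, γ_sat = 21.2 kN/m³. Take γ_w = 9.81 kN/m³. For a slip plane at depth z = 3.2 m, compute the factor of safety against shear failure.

FS = 1.71

With seepage parallel to the slope and the water table at the surface, the effective normal stress on the slip plane uses the buoyant unit weight γ' = γ_sat − γ_w while the driving shear stress uses γ_sat:
FS = [c' + γ' z cos²β tanφ'] / [γ_sat z sinβ cosβ]
(For c' = 0 this reduces to FS = (γ'/γ_sat)·tanφ'/tanβ.)
γ' = 21.2 − 9.81 = 11.39 kN/m³
Numerator = 0.0 + 11.39·3.2·cos²9.0°·tan26.8° = 0.0 + 11.39·3.2·0.9755·0.5051 = 17.961 kPa
Denominator = 21.2·3.2·sin9.0°·cos9.0° = 21.2·3.2·0.1564·0.9877 = 10.482 kPa
FS = 17.961 / 10.482 = 1.713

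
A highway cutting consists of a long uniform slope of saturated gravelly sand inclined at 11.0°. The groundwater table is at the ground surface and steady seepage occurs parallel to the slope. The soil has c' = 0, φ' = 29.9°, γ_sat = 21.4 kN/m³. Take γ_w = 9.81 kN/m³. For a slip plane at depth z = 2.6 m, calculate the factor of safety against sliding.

With seepage parallel to the slope and the water table at the surface, the effective normal stress on the slip plane uses the buoyant unit weight γ' = γ_sat − γ_w while the driving shear stress uses γ_sat:
FS = [c' + γ' z cos²β tanφ'] / [γ_sat z sinβ cosβ]
(For c' = 0 this reduces to FS = (γ'/γ_sat)·tanφ'/tanβ.)
γ' = 21.4 − 9.81 = 11.59 kN/m³
Numerator = 0.0 + 11.59·2.6·cos²11.0°·tan29.9° = 0.0 + 11.59·2.6·0.9636·0.5750 = 16.697 kPa
Denominator = 21.4·2.6·sin11.0°·cos11.0° = 21.4·2.6·0.1908·0.9816 = 10.422 kPa
FS = 16.697 / 10.422 = 1.602

FS = 1.60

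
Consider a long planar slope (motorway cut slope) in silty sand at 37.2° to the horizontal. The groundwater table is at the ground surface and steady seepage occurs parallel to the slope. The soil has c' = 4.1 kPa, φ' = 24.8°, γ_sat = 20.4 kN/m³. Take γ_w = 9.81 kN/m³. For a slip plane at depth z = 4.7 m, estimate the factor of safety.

With seepage parallel to the slope and the water table at the surface, the effective normal stress on the slip plane uses the buoyant unit weight γ' = γ_sat − γ_w while the driving shear stress uses γ_sat:
FS = [c' + γ' z cos²β tanφ'] / [γ_sat z sinβ cosβ]
γ' = 20.4 − 9.81 = 10.59 kN/m³
Numerator = 4.1 + 10.59·4.7·cos²37.2°·tan24.8° = 4.1 + 10.59·4.7·0.6345·0.4621 = 18.692 kPa
Denominator = 20.4·4.7·sin37.2°·cos37.2° = 20.4·4.7·0.6046·0.7965 = 46.174 kPa
FS = 18.692 / 46.174 = 0.405

FS = 0.40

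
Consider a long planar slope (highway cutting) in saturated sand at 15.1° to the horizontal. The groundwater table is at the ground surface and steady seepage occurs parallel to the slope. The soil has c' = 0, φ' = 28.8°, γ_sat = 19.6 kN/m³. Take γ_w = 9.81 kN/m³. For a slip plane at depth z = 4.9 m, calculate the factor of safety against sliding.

FS = 1.02

With seepage parallel to the slope and the water table at the surface, the effective normal stress on the slip plane uses the buoyant unit weight γ' = γ_sat − γ_w while the driving shear stress uses γ_sat:
FS = [c' + γ' z cos²β tanφ'] / [γ_sat z sinβ cosβ]
(For c' = 0 this reduces to FS = (γ'/γ_sat)·tanφ'/tanβ.)
γ' = 19.6 − 9.81 = 9.79 kN/m³
Numerator = 0.0 + 9.79·4.9·cos²15.1°·tan28.8° = 0.0 + 9.79·4.9·0.9321·0.5498 = 24.583 kPa
Denominator = 19.6·4.9·sin15.1°·cos15.1° = 19.6·4.9·0.2605·0.9655 = 24.155 kPa
FS = 24.583 / 24.155 = 1.018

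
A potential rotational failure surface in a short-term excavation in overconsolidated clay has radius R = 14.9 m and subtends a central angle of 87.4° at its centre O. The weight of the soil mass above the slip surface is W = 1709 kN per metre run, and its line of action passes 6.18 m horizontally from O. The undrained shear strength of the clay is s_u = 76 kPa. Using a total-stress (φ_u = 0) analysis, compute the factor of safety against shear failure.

Taking moments about the centre O, the resisting moment is provided by the undrained shear strength acting along the arc:
Arc length L_a = R·θ = 14.9·(87.4°·π/180) = 14.9·1.5254 = 22.73 m
M_R = s_u·L_a·R = 76·22.73·14.9 = 25738.0 kN·m/m
M_D = W·d = 1709·6.18 = 10561.6 kN·m/m
FS = M_R / M_D = 25738.0 / 10561.6 = 2.437

FS = 2.44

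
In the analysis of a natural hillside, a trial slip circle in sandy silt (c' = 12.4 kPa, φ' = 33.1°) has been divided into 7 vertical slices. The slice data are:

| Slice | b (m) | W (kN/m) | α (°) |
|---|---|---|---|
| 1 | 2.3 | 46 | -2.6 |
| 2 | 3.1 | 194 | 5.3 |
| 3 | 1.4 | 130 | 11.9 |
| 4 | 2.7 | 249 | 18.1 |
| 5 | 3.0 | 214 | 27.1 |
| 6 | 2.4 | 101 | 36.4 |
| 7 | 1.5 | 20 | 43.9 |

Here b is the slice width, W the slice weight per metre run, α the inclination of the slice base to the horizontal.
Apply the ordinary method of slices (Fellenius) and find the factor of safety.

FS = 2.76

Ordinary method of slices: FS = Σ[c'·Δl_i + (W_i cosα_i)·tanφ'] / Σ W_i sinα_i, with Δl_i = b_i / cosα_i.
Slice 1: Δl = 2.3/cos(-2.6°) = 2.302 m; N'_1 = 46·cos(-2.6°) = 46.0; c'Δl = 28.55; W sinα = -2.1
Slice 2: Δl = 3.1/cos5.3° = 3.113 m; N'_2 = 194·cos5.3° = 193.2; c'Δl = 38.61; W sinα = 17.9
Slice 3: Δl = 1.4/cos11.9° = 1.431 m; N'_3 = 130·cos11.9° = 127.2; c'Δl = 17.74; W sinα = 26.8
Slice 4: Δl = 2.7/cos18.1° = 2.841 m; N'_4 = 249·cos18.1° = 236.7; c'Δl = 35.22; W sinα = 77.4
Slice 5: Δl = 3.0/cos27.1° = 3.370 m; N'_5 = 214·cos27.1° = 190.5; c'Δl = 41.79; W sinα = 97.5
Slice 6: Δl = 2.4/cos36.4° = 2.982 m; N'_6 = 101·cos36.4° = 81.3; c'Δl = 36.97; W sinα = 59.9
Slice 7: Δl = 1.5/cos43.9° = 2.082 m; N'_7 = 20·cos43.9° = 14.4; c'Δl = 25.81; W sinα = 13.9
Σc'Δl = 224.7 kN/m; ΣN' = 889.2 kN/m; ΣW sinα = 291.3 kN/m
Resisting = 224.7 + 889.2·tan33.1° = 224.7 + 579.7 = 804.4 kN/m
FS = 804.4 / 291.3 = 2.761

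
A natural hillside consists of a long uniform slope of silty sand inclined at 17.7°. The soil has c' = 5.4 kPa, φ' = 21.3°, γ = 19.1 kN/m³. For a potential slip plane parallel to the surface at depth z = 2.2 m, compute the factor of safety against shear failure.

For an infinite slope with a slip plane parallel to the surface (no pore pressure): FS = [c' + γz cos²β tanφ'] / [γz sinβ cosβ].
γz = 19.1·2.2 = 42.02 kN/m²
Numerator = 5.4 + 42.02·cos²17.7°·tan21.3° = 5.4 + 42.02·0.9076·0.3899 = 20.269 kPa
Denominator = 42.02·sin17.7°·cos17.7° = 42.02·0.3040·0.9527 = 12.171 kPa
FS = 20.269 / 12.171 = 1.665

FS = 1.67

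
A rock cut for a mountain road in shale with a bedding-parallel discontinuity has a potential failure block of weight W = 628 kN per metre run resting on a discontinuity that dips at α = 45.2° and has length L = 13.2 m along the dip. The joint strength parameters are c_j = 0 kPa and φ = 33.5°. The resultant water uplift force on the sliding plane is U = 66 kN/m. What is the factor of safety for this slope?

Resolving the block weight along and normal to the plane and applying the Mohr–Coulomb strength on the joint:
N' = W cosα − U = 628·cos45.2° − 66 = 376.5 kN/m
Driving force T = W sinα = 628·sin45.2° = 445.6 kN/m
Resisting force R = c_j·L + N'·tanφ = 0·13.2 + 376.5·tan33.5° = 0.0 + 249.2 = 249.2 kN/m
FS = R / T = 249.2 / 445.6 = 0.559

FS = 0.56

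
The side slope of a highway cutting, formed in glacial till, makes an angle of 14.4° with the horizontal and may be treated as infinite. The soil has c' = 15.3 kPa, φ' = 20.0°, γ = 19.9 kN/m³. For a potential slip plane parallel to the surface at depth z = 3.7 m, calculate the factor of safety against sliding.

FS = 2.28

For an infinite slope with a slip plane parallel to the surface (no pore pressure): FS = [c' + γz cos²β tanφ'] / [γz sinβ cosβ].
γz = 19.9·3.7 = 73.63 kN/m²
Numerator = 15.3 + 73.63·cos²14.4°·tan20.0° = 15.3 + 73.63·0.9382·0.3640 = 40.442 kPa
Denominator = 73.63·sin14.4°·cos14.4° = 73.63·0.2487·0.9686 = 17.736 kPa
FS = 40.442 / 17.736 = 2.280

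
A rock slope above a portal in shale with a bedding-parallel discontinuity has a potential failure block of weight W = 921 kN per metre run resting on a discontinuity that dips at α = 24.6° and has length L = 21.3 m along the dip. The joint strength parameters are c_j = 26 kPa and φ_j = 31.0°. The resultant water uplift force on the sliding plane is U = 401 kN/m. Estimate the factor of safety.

Resolving the block weight along and normal to the plane and applying the Mohr–Coulomb strength on the joint:
N' = W cosα − U = 921·cos24.6° − 401 = 436.4 kN/m
Driving force T = W sinα = 921·sin24.6° = 383.4 kN/m
Resisting force R = c_j·L + N'·tanφ_j = 26·21.3 + 436.4·tan31.0° = 553.8 + 262.2 = 816.0 kN/m
FS = R / T = 816.0 / 383.4 = 2.128

FS = 2.13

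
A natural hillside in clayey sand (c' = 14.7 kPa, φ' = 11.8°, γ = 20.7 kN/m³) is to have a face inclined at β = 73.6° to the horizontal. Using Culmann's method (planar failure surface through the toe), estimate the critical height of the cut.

H_c = 5.06 m

Culmann's analysis gives the critical failure plane at α_cr = (β + φ')/2 = (73.6 + 11.8)/2 = 42.7°, and the critical height
H_c = (4c'/γ) · sinβ cosφ' / [1 − cos(β − φ')]
    = (4·14.7/20.7) · sin73.6°·cos11.8° / [1 − cos(61.8°)]
    = 2.841 · 0.9593·0.9789 / [1 − 0.4726]
    = 2.841 · 0.9390 / 0.5274
    = 5.06 m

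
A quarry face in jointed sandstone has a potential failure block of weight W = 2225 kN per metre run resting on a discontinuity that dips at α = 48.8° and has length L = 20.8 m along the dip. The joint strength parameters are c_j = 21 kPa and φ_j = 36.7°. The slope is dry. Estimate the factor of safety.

FS = 0.91

Resolving the block weight along and normal to the plane and applying the Mohr–Coulomb strength on the joint:
N' = W cosα = 2225·cos48.8° = 1465.6 kN/m
Driving force T = W sinα = 2225·sin48.8° = 1674.1 kN/m
Resisting force R = c_j·L + N'·tanφ_j = 21·20.8 + 1465.6·tan36.7° = 436.8 + 1092.4 = 1529.2 kN/m
FS = R / T = 1529.2 / 1674.1 = 0.913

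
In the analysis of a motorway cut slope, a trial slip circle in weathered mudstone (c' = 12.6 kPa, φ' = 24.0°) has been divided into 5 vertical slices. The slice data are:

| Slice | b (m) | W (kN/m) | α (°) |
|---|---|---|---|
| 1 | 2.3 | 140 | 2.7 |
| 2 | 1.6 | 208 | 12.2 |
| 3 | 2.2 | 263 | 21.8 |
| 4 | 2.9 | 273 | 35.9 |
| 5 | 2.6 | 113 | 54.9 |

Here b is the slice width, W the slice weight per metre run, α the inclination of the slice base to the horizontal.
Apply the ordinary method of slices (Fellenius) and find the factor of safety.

FS = 1.42

Ordinary method of slices: FS = Σ[c'·Δl_i + (W_i cosα_i)·tanφ'] / Σ W_i sinα_i, with Δl_i = b_i / cosα_i.
Slice 1: Δl = 2.3/cos2.7° = 2.303 m; N'_1 = 140·cos2.7° = 139.8; c'Δl = 29.01; W sinα = 6.6
Slice 2: Δl = 1.6/cos12.2° = 1.637 m; N'_2 = 208·cos12.2° = 203.3; c'Δl = 20.63; W sinα = 44.0
Slice 3: Δl = 2.2/cos21.8° = 2.369 m; N'_3 = 263·cos21.8° = 244.2; c'Δl = 29.86; W sinα = 97.7
Slice 4: Δl = 2.9/cos35.9° = 3.580 m; N'_4 = 273·cos35.9° = 221.1; c'Δl = 45.11; W sinα = 160.1
Slice 5: Δl = 2.6/cos54.9° = 4.522 m; N'_5 = 113·cos54.9° = 65.0; c'Δl = 56.97; W sinα = 92.5
Σc'Δl = 181.6 kN/m; ΣN' = 873.5 kN/m; ΣW sinα = 400.8 kN/m
Resisting = 181.6 + 873.5·tan24.0° = 181.6 + 388.9 = 570.5 kN/m
FS = 570.5 / 400.8 = 1.423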